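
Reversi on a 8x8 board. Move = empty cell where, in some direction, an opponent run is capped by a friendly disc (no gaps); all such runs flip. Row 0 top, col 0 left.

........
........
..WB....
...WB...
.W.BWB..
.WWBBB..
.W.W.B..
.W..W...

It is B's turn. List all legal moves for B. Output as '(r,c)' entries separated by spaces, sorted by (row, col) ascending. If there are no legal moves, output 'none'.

Answer: (1,1) (2,1) (3,2) (3,5) (5,0) (7,0) (7,2) (7,3)

Derivation:
(1,1): flips 3 -> legal
(1,2): no bracket -> illegal
(1,3): no bracket -> illegal
(2,1): flips 1 -> legal
(2,4): no bracket -> illegal
(3,0): no bracket -> illegal
(3,1): no bracket -> illegal
(3,2): flips 1 -> legal
(3,5): flips 1 -> legal
(4,0): no bracket -> illegal
(4,2): no bracket -> illegal
(5,0): flips 2 -> legal
(6,0): no bracket -> illegal
(6,2): no bracket -> illegal
(6,4): no bracket -> illegal
(7,0): flips 2 -> legal
(7,2): flips 1 -> legal
(7,3): flips 1 -> legal
(7,5): no bracket -> illegal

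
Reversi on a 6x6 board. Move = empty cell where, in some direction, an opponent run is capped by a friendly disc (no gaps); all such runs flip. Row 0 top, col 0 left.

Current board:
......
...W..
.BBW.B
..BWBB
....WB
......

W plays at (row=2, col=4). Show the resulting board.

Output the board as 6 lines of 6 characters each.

Place W at (2,4); scan 8 dirs for brackets.
Dir NW: first cell 'W' (not opp) -> no flip
Dir N: first cell '.' (not opp) -> no flip
Dir NE: first cell '.' (not opp) -> no flip
Dir W: first cell 'W' (not opp) -> no flip
Dir E: opp run (2,5), next=edge -> no flip
Dir SW: first cell 'W' (not opp) -> no flip
Dir S: opp run (3,4) capped by W -> flip
Dir SE: opp run (3,5), next=edge -> no flip
All flips: (3,4)

Answer: ......
...W..
.BBWWB
..BWWB
....WB
......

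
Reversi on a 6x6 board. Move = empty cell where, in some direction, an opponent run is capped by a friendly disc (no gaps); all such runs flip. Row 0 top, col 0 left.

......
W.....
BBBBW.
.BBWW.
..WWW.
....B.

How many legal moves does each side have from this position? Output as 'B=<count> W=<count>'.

Answer: B=8 W=4

Derivation:
-- B to move --
(0,0): flips 1 -> legal
(0,1): no bracket -> illegal
(1,1): no bracket -> illegal
(1,3): no bracket -> illegal
(1,4): flips 3 -> legal
(1,5): no bracket -> illegal
(2,5): flips 1 -> legal
(3,5): flips 2 -> legal
(4,1): no bracket -> illegal
(4,5): flips 1 -> legal
(5,1): no bracket -> illegal
(5,2): flips 1 -> legal
(5,3): flips 3 -> legal
(5,5): flips 2 -> legal
B mobility = 8
-- W to move --
(1,1): flips 1 -> legal
(1,2): flips 3 -> legal
(1,3): flips 1 -> legal
(1,4): no bracket -> illegal
(3,0): flips 3 -> legal
(4,0): no bracket -> illegal
(4,1): no bracket -> illegal
(4,5): no bracket -> illegal
(5,3): no bracket -> illegal
(5,5): no bracket -> illegal
W mobility = 4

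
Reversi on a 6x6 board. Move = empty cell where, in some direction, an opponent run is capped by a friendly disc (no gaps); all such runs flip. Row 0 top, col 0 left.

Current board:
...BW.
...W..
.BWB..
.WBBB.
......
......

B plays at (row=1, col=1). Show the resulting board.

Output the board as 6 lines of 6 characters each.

Answer: ...BW.
.B.W..
.BBB..
.WBBB.
......
......

Derivation:
Place B at (1,1); scan 8 dirs for brackets.
Dir NW: first cell '.' (not opp) -> no flip
Dir N: first cell '.' (not opp) -> no flip
Dir NE: first cell '.' (not opp) -> no flip
Dir W: first cell '.' (not opp) -> no flip
Dir E: first cell '.' (not opp) -> no flip
Dir SW: first cell '.' (not opp) -> no flip
Dir S: first cell 'B' (not opp) -> no flip
Dir SE: opp run (2,2) capped by B -> flip
All flips: (2,2)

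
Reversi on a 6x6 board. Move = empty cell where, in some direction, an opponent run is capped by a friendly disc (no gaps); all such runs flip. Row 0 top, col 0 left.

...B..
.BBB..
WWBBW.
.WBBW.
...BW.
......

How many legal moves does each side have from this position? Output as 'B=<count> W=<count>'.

-- B to move --
(1,0): flips 1 -> legal
(1,4): no bracket -> illegal
(1,5): flips 1 -> legal
(2,5): flips 2 -> legal
(3,0): flips 2 -> legal
(3,5): flips 2 -> legal
(4,0): flips 1 -> legal
(4,1): flips 2 -> legal
(4,2): no bracket -> illegal
(4,5): flips 2 -> legal
(5,3): no bracket -> illegal
(5,4): no bracket -> illegal
(5,5): flips 1 -> legal
B mobility = 9
-- W to move --
(0,0): flips 3 -> legal
(0,1): flips 3 -> legal
(0,2): flips 2 -> legal
(0,4): flips 2 -> legal
(1,0): no bracket -> illegal
(1,4): no bracket -> illegal
(4,1): no bracket -> illegal
(4,2): flips 2 -> legal
(5,2): flips 1 -> legal
(5,3): no bracket -> illegal
(5,4): flips 2 -> legal
W mobility = 7

Answer: B=9 W=7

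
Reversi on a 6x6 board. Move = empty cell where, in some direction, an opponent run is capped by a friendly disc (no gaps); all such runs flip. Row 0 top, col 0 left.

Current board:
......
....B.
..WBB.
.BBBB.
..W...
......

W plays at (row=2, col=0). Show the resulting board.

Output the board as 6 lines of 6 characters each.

Place W at (2,0); scan 8 dirs for brackets.
Dir NW: edge -> no flip
Dir N: first cell '.' (not opp) -> no flip
Dir NE: first cell '.' (not opp) -> no flip
Dir W: edge -> no flip
Dir E: first cell '.' (not opp) -> no flip
Dir SW: edge -> no flip
Dir S: first cell '.' (not opp) -> no flip
Dir SE: opp run (3,1) capped by W -> flip
All flips: (3,1)

Answer: ......
....B.
W.WBB.
.WBBB.
..W...
......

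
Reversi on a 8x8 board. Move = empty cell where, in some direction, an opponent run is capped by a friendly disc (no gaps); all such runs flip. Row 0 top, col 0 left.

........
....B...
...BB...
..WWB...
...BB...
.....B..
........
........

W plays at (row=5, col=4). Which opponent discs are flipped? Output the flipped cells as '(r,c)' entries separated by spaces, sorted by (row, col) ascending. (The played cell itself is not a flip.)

Dir NW: opp run (4,3) capped by W -> flip
Dir N: opp run (4,4) (3,4) (2,4) (1,4), next='.' -> no flip
Dir NE: first cell '.' (not opp) -> no flip
Dir W: first cell '.' (not opp) -> no flip
Dir E: opp run (5,5), next='.' -> no flip
Dir SW: first cell '.' (not opp) -> no flip
Dir S: first cell '.' (not opp) -> no flip
Dir SE: first cell '.' (not opp) -> no flip

Answer: (4,3)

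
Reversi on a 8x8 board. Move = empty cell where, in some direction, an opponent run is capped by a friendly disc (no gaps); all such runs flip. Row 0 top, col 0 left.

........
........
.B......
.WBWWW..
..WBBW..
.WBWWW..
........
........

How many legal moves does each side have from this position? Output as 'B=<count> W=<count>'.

Answer: B=16 W=5

Derivation:
-- B to move --
(2,0): no bracket -> illegal
(2,2): flips 1 -> legal
(2,3): flips 1 -> legal
(2,4): flips 1 -> legal
(2,5): flips 1 -> legal
(2,6): flips 1 -> legal
(3,0): flips 1 -> legal
(3,6): flips 3 -> legal
(4,0): no bracket -> illegal
(4,1): flips 2 -> legal
(4,6): flips 1 -> legal
(5,0): flips 1 -> legal
(5,6): flips 3 -> legal
(6,0): no bracket -> illegal
(6,1): no bracket -> illegal
(6,2): flips 1 -> legal
(6,3): flips 1 -> legal
(6,4): flips 1 -> legal
(6,5): flips 1 -> legal
(6,6): flips 1 -> legal
B mobility = 16
-- W to move --
(1,0): flips 3 -> legal
(1,1): flips 1 -> legal
(1,2): no bracket -> illegal
(2,0): no bracket -> illegal
(2,2): flips 1 -> legal
(2,3): no bracket -> illegal
(3,0): no bracket -> illegal
(4,1): no bracket -> illegal
(6,1): flips 2 -> legal
(6,2): flips 1 -> legal
(6,3): no bracket -> illegal
W mobility = 5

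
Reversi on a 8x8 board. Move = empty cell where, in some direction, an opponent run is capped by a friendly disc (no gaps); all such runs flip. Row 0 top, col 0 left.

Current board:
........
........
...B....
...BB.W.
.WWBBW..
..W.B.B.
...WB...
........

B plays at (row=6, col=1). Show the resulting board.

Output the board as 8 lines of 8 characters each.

Place B at (6,1); scan 8 dirs for brackets.
Dir NW: first cell '.' (not opp) -> no flip
Dir N: first cell '.' (not opp) -> no flip
Dir NE: opp run (5,2) capped by B -> flip
Dir W: first cell '.' (not opp) -> no flip
Dir E: first cell '.' (not opp) -> no flip
Dir SW: first cell '.' (not opp) -> no flip
Dir S: first cell '.' (not opp) -> no flip
Dir SE: first cell '.' (not opp) -> no flip
All flips: (5,2)

Answer: ........
........
...B....
...BB.W.
.WWBBW..
..B.B.B.
.B.WB...
........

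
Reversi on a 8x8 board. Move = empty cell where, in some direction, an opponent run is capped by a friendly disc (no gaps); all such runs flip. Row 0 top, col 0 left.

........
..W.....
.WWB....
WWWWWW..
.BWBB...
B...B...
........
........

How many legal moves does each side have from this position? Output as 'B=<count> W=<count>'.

-- B to move --
(0,1): flips 1 -> legal
(0,2): no bracket -> illegal
(0,3): no bracket -> illegal
(1,0): flips 2 -> legal
(1,1): flips 4 -> legal
(1,3): no bracket -> illegal
(2,0): flips 2 -> legal
(2,4): flips 1 -> legal
(2,5): flips 1 -> legal
(2,6): flips 1 -> legal
(3,6): no bracket -> illegal
(4,0): no bracket -> illegal
(4,5): flips 1 -> legal
(4,6): no bracket -> illegal
(5,1): no bracket -> illegal
(5,2): no bracket -> illegal
(5,3): no bracket -> illegal
B mobility = 8
-- W to move --
(1,3): flips 1 -> legal
(1,4): flips 1 -> legal
(2,4): flips 1 -> legal
(4,0): flips 1 -> legal
(4,5): flips 2 -> legal
(5,1): flips 1 -> legal
(5,2): flips 2 -> legal
(5,3): flips 2 -> legal
(5,5): flips 1 -> legal
(6,0): no bracket -> illegal
(6,1): no bracket -> illegal
(6,3): no bracket -> illegal
(6,4): flips 2 -> legal
(6,5): flips 2 -> legal
W mobility = 11

Answer: B=8 W=11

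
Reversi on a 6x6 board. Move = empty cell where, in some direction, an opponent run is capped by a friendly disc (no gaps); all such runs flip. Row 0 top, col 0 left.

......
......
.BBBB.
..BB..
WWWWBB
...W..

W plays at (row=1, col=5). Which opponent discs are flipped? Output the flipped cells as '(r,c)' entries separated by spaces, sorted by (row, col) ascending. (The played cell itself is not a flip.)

Dir NW: first cell '.' (not opp) -> no flip
Dir N: first cell '.' (not opp) -> no flip
Dir NE: edge -> no flip
Dir W: first cell '.' (not opp) -> no flip
Dir E: edge -> no flip
Dir SW: opp run (2,4) (3,3) capped by W -> flip
Dir S: first cell '.' (not opp) -> no flip
Dir SE: edge -> no flip

Answer: (2,4) (3,3)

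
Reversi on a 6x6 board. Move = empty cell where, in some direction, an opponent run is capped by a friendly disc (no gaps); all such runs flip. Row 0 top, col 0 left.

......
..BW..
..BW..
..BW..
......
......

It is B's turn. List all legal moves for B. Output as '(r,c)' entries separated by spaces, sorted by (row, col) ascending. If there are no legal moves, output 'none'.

(0,2): no bracket -> illegal
(0,3): no bracket -> illegal
(0,4): flips 1 -> legal
(1,4): flips 2 -> legal
(2,4): flips 1 -> legal
(3,4): flips 2 -> legal
(4,2): no bracket -> illegal
(4,3): no bracket -> illegal
(4,4): flips 1 -> legal

Answer: (0,4) (1,4) (2,4) (3,4) (4,4)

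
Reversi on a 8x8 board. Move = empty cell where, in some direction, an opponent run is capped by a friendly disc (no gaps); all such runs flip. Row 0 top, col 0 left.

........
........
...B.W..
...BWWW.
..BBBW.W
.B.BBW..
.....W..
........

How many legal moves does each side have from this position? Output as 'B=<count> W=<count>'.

Answer: B=9 W=8

Derivation:
-- B to move --
(1,4): no bracket -> illegal
(1,5): no bracket -> illegal
(1,6): flips 2 -> legal
(2,4): flips 1 -> legal
(2,6): flips 1 -> legal
(2,7): flips 2 -> legal
(3,7): flips 3 -> legal
(4,6): flips 1 -> legal
(5,6): flips 3 -> legal
(5,7): no bracket -> illegal
(6,4): no bracket -> illegal
(6,6): flips 1 -> legal
(7,4): no bracket -> illegal
(7,5): no bracket -> illegal
(7,6): flips 1 -> legal
B mobility = 9
-- W to move --
(1,2): flips 1 -> legal
(1,3): no bracket -> illegal
(1,4): no bracket -> illegal
(2,2): flips 2 -> legal
(2,4): no bracket -> illegal
(3,1): no bracket -> illegal
(3,2): flips 3 -> legal
(4,0): no bracket -> illegal
(4,1): flips 3 -> legal
(5,0): no bracket -> illegal
(5,2): flips 3 -> legal
(6,0): no bracket -> illegal
(6,1): no bracket -> illegal
(6,2): flips 2 -> legal
(6,3): flips 1 -> legal
(6,4): flips 2 -> legal
W mobility = 8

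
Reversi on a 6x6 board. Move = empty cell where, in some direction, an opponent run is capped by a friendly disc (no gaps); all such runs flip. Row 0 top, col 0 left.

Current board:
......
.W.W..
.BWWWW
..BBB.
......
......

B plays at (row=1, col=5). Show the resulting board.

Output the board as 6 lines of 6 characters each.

Place B at (1,5); scan 8 dirs for brackets.
Dir NW: first cell '.' (not opp) -> no flip
Dir N: first cell '.' (not opp) -> no flip
Dir NE: edge -> no flip
Dir W: first cell '.' (not opp) -> no flip
Dir E: edge -> no flip
Dir SW: opp run (2,4) capped by B -> flip
Dir S: opp run (2,5), next='.' -> no flip
Dir SE: edge -> no flip
All flips: (2,4)

Answer: ......
.W.W.B
.BWWBW
..BBB.
......
......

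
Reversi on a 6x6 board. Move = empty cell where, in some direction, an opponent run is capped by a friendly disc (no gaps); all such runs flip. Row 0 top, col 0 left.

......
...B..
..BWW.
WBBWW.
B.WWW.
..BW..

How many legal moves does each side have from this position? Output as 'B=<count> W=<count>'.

-- B to move --
(1,2): no bracket -> illegal
(1,4): flips 1 -> legal
(1,5): no bracket -> illegal
(2,0): flips 1 -> legal
(2,1): no bracket -> illegal
(2,5): flips 4 -> legal
(3,5): flips 3 -> legal
(4,1): no bracket -> illegal
(4,5): no bracket -> illegal
(5,1): no bracket -> illegal
(5,4): flips 2 -> legal
(5,5): flips 2 -> legal
B mobility = 6
-- W to move --
(0,2): flips 1 -> legal
(0,3): flips 1 -> legal
(0,4): no bracket -> illegal
(1,1): flips 1 -> legal
(1,2): flips 2 -> legal
(1,4): no bracket -> illegal
(2,0): flips 1 -> legal
(2,1): flips 2 -> legal
(4,1): flips 1 -> legal
(5,0): flips 1 -> legal
(5,1): flips 1 -> legal
W mobility = 9

Answer: B=6 W=9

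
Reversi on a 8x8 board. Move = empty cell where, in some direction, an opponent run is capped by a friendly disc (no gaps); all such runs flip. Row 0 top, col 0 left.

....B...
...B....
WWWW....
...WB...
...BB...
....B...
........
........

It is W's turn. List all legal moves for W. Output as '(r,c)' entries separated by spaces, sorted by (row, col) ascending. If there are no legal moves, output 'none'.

(0,2): no bracket -> illegal
(0,3): flips 1 -> legal
(0,5): no bracket -> illegal
(1,2): no bracket -> illegal
(1,4): no bracket -> illegal
(1,5): no bracket -> illegal
(2,4): no bracket -> illegal
(2,5): no bracket -> illegal
(3,2): no bracket -> illegal
(3,5): flips 1 -> legal
(4,2): no bracket -> illegal
(4,5): flips 1 -> legal
(5,2): no bracket -> illegal
(5,3): flips 1 -> legal
(5,5): flips 1 -> legal
(6,3): no bracket -> illegal
(6,4): no bracket -> illegal
(6,5): no bracket -> illegal

Answer: (0,3) (3,5) (4,5) (5,3) (5,5)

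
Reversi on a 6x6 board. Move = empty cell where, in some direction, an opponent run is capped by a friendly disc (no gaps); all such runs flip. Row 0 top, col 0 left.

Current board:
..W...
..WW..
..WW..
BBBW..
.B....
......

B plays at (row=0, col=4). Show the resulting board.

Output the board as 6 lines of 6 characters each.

Answer: ..W.B.
..WB..
..BW..
BBBW..
.B....
......

Derivation:
Place B at (0,4); scan 8 dirs for brackets.
Dir NW: edge -> no flip
Dir N: edge -> no flip
Dir NE: edge -> no flip
Dir W: first cell '.' (not opp) -> no flip
Dir E: first cell '.' (not opp) -> no flip
Dir SW: opp run (1,3) (2,2) capped by B -> flip
Dir S: first cell '.' (not opp) -> no flip
Dir SE: first cell '.' (not opp) -> no flip
All flips: (1,3) (2,2)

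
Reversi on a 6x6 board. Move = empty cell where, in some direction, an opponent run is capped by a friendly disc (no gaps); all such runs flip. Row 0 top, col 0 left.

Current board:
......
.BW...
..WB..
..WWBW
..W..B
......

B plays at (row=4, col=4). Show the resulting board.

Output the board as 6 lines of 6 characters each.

Answer: ......
.BW...
..BB..
..WBBW
..W.BB
......

Derivation:
Place B at (4,4); scan 8 dirs for brackets.
Dir NW: opp run (3,3) (2,2) capped by B -> flip
Dir N: first cell 'B' (not opp) -> no flip
Dir NE: opp run (3,5), next=edge -> no flip
Dir W: first cell '.' (not opp) -> no flip
Dir E: first cell 'B' (not opp) -> no flip
Dir SW: first cell '.' (not opp) -> no flip
Dir S: first cell '.' (not opp) -> no flip
Dir SE: first cell '.' (not opp) -> no flip
All flips: (2,2) (3,3)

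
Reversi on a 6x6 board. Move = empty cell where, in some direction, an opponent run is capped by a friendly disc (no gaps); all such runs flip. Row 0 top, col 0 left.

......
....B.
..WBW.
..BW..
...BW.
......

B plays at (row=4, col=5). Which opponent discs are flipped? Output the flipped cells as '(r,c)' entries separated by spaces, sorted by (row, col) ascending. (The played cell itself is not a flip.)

Answer: (4,4)

Derivation:
Dir NW: first cell '.' (not opp) -> no flip
Dir N: first cell '.' (not opp) -> no flip
Dir NE: edge -> no flip
Dir W: opp run (4,4) capped by B -> flip
Dir E: edge -> no flip
Dir SW: first cell '.' (not opp) -> no flip
Dir S: first cell '.' (not opp) -> no flip
Dir SE: edge -> no flip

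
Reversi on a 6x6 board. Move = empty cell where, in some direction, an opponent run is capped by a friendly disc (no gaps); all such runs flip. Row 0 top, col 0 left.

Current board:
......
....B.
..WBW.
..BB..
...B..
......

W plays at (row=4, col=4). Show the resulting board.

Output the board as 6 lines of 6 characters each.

Answer: ......
....B.
..WBW.
..BW..
...BW.
......

Derivation:
Place W at (4,4); scan 8 dirs for brackets.
Dir NW: opp run (3,3) capped by W -> flip
Dir N: first cell '.' (not opp) -> no flip
Dir NE: first cell '.' (not opp) -> no flip
Dir W: opp run (4,3), next='.' -> no flip
Dir E: first cell '.' (not opp) -> no flip
Dir SW: first cell '.' (not opp) -> no flip
Dir S: first cell '.' (not opp) -> no flip
Dir SE: first cell '.' (not opp) -> no flip
All flips: (3,3)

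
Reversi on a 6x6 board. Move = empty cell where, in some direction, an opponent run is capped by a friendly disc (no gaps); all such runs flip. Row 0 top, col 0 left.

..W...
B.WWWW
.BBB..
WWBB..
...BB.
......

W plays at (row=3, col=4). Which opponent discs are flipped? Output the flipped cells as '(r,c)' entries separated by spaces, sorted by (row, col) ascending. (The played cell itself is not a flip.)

Dir NW: opp run (2,3) capped by W -> flip
Dir N: first cell '.' (not opp) -> no flip
Dir NE: first cell '.' (not opp) -> no flip
Dir W: opp run (3,3) (3,2) capped by W -> flip
Dir E: first cell '.' (not opp) -> no flip
Dir SW: opp run (4,3), next='.' -> no flip
Dir S: opp run (4,4), next='.' -> no flip
Dir SE: first cell '.' (not opp) -> no flip

Answer: (2,3) (3,2) (3,3)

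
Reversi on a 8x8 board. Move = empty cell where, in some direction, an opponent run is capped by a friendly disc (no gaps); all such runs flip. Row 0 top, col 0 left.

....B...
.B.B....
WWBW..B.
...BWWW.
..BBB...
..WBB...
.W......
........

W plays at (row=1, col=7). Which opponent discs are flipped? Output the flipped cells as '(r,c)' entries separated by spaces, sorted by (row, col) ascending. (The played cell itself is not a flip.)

Dir NW: first cell '.' (not opp) -> no flip
Dir N: first cell '.' (not opp) -> no flip
Dir NE: edge -> no flip
Dir W: first cell '.' (not opp) -> no flip
Dir E: edge -> no flip
Dir SW: opp run (2,6) capped by W -> flip
Dir S: first cell '.' (not opp) -> no flip
Dir SE: edge -> no flip

Answer: (2,6)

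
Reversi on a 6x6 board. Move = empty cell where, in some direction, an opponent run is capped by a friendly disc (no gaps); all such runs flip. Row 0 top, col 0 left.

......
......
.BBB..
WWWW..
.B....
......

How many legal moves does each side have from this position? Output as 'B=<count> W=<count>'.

-- B to move --
(2,0): no bracket -> illegal
(2,4): no bracket -> illegal
(3,4): no bracket -> illegal
(4,0): flips 1 -> legal
(4,2): flips 1 -> legal
(4,3): flips 2 -> legal
(4,4): flips 1 -> legal
B mobility = 4
-- W to move --
(1,0): flips 1 -> legal
(1,1): flips 2 -> legal
(1,2): flips 2 -> legal
(1,3): flips 2 -> legal
(1,4): flips 1 -> legal
(2,0): no bracket -> illegal
(2,4): no bracket -> illegal
(3,4): no bracket -> illegal
(4,0): no bracket -> illegal
(4,2): no bracket -> illegal
(5,0): flips 1 -> legal
(5,1): flips 1 -> legal
(5,2): flips 1 -> legal
W mobility = 8

Answer: B=4 W=8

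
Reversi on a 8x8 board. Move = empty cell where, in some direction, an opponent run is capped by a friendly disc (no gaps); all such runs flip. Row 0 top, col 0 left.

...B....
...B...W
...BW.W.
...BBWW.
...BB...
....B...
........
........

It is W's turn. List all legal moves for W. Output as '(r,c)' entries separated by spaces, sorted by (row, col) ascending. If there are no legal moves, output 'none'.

Answer: (0,2) (2,2) (3,2) (4,2) (5,3) (6,4)

Derivation:
(0,2): flips 1 -> legal
(0,4): no bracket -> illegal
(1,2): no bracket -> illegal
(1,4): no bracket -> illegal
(2,2): flips 1 -> legal
(2,5): no bracket -> illegal
(3,2): flips 2 -> legal
(4,2): flips 1 -> legal
(4,5): no bracket -> illegal
(5,2): no bracket -> illegal
(5,3): flips 1 -> legal
(5,5): no bracket -> illegal
(6,3): no bracket -> illegal
(6,4): flips 3 -> legal
(6,5): no bracket -> illegal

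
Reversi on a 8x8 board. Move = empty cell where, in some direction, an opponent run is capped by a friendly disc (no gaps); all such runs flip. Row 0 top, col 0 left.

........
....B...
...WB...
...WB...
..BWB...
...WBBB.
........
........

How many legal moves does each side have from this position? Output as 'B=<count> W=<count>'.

-- B to move --
(1,2): flips 1 -> legal
(1,3): no bracket -> illegal
(2,2): flips 2 -> legal
(3,2): flips 3 -> legal
(5,2): flips 2 -> legal
(6,2): flips 1 -> legal
(6,3): no bracket -> illegal
(6,4): flips 1 -> legal
B mobility = 6
-- W to move --
(0,3): no bracket -> illegal
(0,4): no bracket -> illegal
(0,5): flips 1 -> legal
(1,3): no bracket -> illegal
(1,5): flips 1 -> legal
(2,5): flips 2 -> legal
(3,1): flips 1 -> legal
(3,2): no bracket -> illegal
(3,5): flips 2 -> legal
(4,1): flips 1 -> legal
(4,5): flips 2 -> legal
(4,6): no bracket -> illegal
(4,7): no bracket -> illegal
(5,1): flips 1 -> legal
(5,2): no bracket -> illegal
(5,7): flips 3 -> legal
(6,3): no bracket -> illegal
(6,4): no bracket -> illegal
(6,5): flips 1 -> legal
(6,6): flips 2 -> legal
(6,7): no bracket -> illegal
W mobility = 11

Answer: B=6 W=11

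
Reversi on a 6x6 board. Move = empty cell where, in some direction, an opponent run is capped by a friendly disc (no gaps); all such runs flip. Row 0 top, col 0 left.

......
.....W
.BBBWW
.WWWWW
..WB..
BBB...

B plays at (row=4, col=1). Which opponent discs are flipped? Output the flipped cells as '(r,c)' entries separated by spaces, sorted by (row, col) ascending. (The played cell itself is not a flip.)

Dir NW: first cell '.' (not opp) -> no flip
Dir N: opp run (3,1) capped by B -> flip
Dir NE: opp run (3,2) capped by B -> flip
Dir W: first cell '.' (not opp) -> no flip
Dir E: opp run (4,2) capped by B -> flip
Dir SW: first cell 'B' (not opp) -> no flip
Dir S: first cell 'B' (not opp) -> no flip
Dir SE: first cell 'B' (not opp) -> no flip

Answer: (3,1) (3,2) (4,2)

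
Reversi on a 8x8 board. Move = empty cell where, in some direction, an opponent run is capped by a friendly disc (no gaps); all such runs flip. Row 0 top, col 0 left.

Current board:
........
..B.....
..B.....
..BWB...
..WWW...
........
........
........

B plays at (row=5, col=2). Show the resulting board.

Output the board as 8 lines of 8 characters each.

Answer: ........
..B.....
..B.....
..BWB...
..BBW...
..B.....
........
........

Derivation:
Place B at (5,2); scan 8 dirs for brackets.
Dir NW: first cell '.' (not opp) -> no flip
Dir N: opp run (4,2) capped by B -> flip
Dir NE: opp run (4,3) capped by B -> flip
Dir W: first cell '.' (not opp) -> no flip
Dir E: first cell '.' (not opp) -> no flip
Dir SW: first cell '.' (not opp) -> no flip
Dir S: first cell '.' (not opp) -> no flip
Dir SE: first cell '.' (not opp) -> no flip
All flips: (4,2) (4,3)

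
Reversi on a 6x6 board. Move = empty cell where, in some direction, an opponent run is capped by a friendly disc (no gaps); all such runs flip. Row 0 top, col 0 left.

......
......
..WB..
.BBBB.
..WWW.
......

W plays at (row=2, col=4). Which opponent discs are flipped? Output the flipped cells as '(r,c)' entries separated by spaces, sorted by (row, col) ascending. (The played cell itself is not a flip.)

Dir NW: first cell '.' (not opp) -> no flip
Dir N: first cell '.' (not opp) -> no flip
Dir NE: first cell '.' (not opp) -> no flip
Dir W: opp run (2,3) capped by W -> flip
Dir E: first cell '.' (not opp) -> no flip
Dir SW: opp run (3,3) capped by W -> flip
Dir S: opp run (3,4) capped by W -> flip
Dir SE: first cell '.' (not opp) -> no flip

Answer: (2,3) (3,3) (3,4)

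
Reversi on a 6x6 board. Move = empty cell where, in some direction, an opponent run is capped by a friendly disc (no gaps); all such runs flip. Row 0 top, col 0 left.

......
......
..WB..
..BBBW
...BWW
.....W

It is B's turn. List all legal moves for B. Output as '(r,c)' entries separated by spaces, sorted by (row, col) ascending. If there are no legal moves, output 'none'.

(1,1): flips 1 -> legal
(1,2): flips 1 -> legal
(1,3): no bracket -> illegal
(2,1): flips 1 -> legal
(2,4): no bracket -> illegal
(2,5): no bracket -> illegal
(3,1): no bracket -> illegal
(5,3): no bracket -> illegal
(5,4): flips 1 -> legal

Answer: (1,1) (1,2) (2,1) (5,4)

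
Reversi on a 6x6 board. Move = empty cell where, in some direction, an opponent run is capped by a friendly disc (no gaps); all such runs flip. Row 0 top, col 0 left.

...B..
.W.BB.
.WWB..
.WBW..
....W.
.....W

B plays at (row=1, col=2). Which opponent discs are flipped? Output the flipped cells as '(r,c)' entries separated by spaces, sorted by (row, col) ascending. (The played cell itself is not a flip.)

Answer: (2,2)

Derivation:
Dir NW: first cell '.' (not opp) -> no flip
Dir N: first cell '.' (not opp) -> no flip
Dir NE: first cell 'B' (not opp) -> no flip
Dir W: opp run (1,1), next='.' -> no flip
Dir E: first cell 'B' (not opp) -> no flip
Dir SW: opp run (2,1), next='.' -> no flip
Dir S: opp run (2,2) capped by B -> flip
Dir SE: first cell 'B' (not opp) -> no flip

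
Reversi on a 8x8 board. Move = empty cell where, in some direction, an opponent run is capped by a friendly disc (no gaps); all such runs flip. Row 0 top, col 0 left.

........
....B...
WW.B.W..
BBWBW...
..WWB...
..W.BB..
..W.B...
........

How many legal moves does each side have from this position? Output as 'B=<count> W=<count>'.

Answer: B=10 W=10

Derivation:
-- B to move --
(1,0): flips 4 -> legal
(1,1): flips 1 -> legal
(1,2): flips 1 -> legal
(1,5): no bracket -> illegal
(1,6): no bracket -> illegal
(2,2): no bracket -> illegal
(2,4): flips 1 -> legal
(2,6): no bracket -> illegal
(3,5): flips 1 -> legal
(3,6): flips 1 -> legal
(4,1): flips 3 -> legal
(4,5): flips 1 -> legal
(5,1): flips 1 -> legal
(5,3): flips 2 -> legal
(6,1): no bracket -> illegal
(6,3): no bracket -> illegal
(7,1): no bracket -> illegal
(7,2): no bracket -> illegal
(7,3): no bracket -> illegal
B mobility = 10
-- W to move --
(0,3): flips 1 -> legal
(0,4): no bracket -> illegal
(0,5): flips 2 -> legal
(1,2): flips 1 -> legal
(1,3): flips 2 -> legal
(1,5): no bracket -> illegal
(2,2): no bracket -> illegal
(2,4): flips 1 -> legal
(3,5): no bracket -> illegal
(4,0): flips 1 -> legal
(4,1): flips 1 -> legal
(4,5): flips 1 -> legal
(4,6): no bracket -> illegal
(5,3): no bracket -> illegal
(5,6): no bracket -> illegal
(6,3): no bracket -> illegal
(6,5): flips 1 -> legal
(6,6): no bracket -> illegal
(7,3): no bracket -> illegal
(7,4): flips 3 -> legal
(7,5): no bracket -> illegal
W mobility = 10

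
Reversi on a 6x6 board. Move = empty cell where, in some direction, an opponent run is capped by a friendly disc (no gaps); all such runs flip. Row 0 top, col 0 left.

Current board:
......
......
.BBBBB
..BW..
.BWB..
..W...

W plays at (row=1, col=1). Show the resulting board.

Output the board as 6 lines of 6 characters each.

Place W at (1,1); scan 8 dirs for brackets.
Dir NW: first cell '.' (not opp) -> no flip
Dir N: first cell '.' (not opp) -> no flip
Dir NE: first cell '.' (not opp) -> no flip
Dir W: first cell '.' (not opp) -> no flip
Dir E: first cell '.' (not opp) -> no flip
Dir SW: first cell '.' (not opp) -> no flip
Dir S: opp run (2,1), next='.' -> no flip
Dir SE: opp run (2,2) capped by W -> flip
All flips: (2,2)

Answer: ......
.W....
.BWBBB
..BW..
.BWB..
..W...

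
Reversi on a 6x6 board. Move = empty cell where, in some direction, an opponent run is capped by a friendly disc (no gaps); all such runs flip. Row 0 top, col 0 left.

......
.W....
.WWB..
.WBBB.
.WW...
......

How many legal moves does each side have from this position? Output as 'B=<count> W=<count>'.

Answer: B=8 W=5

Derivation:
-- B to move --
(0,0): flips 2 -> legal
(0,1): no bracket -> illegal
(0,2): no bracket -> illegal
(1,0): flips 1 -> legal
(1,2): flips 1 -> legal
(1,3): no bracket -> illegal
(2,0): flips 2 -> legal
(3,0): flips 1 -> legal
(4,0): no bracket -> illegal
(4,3): no bracket -> illegal
(5,0): flips 1 -> legal
(5,1): flips 1 -> legal
(5,2): flips 1 -> legal
(5,3): no bracket -> illegal
B mobility = 8
-- W to move --
(1,2): no bracket -> illegal
(1,3): no bracket -> illegal
(1,4): flips 2 -> legal
(2,4): flips 2 -> legal
(2,5): no bracket -> illegal
(3,5): flips 3 -> legal
(4,3): flips 1 -> legal
(4,4): flips 1 -> legal
(4,5): no bracket -> illegal
W mobility = 5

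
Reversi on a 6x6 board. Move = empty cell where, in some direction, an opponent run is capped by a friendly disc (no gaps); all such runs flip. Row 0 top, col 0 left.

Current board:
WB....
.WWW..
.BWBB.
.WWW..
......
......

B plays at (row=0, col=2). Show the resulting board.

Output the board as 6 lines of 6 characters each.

Place B at (0,2); scan 8 dirs for brackets.
Dir NW: edge -> no flip
Dir N: edge -> no flip
Dir NE: edge -> no flip
Dir W: first cell 'B' (not opp) -> no flip
Dir E: first cell '.' (not opp) -> no flip
Dir SW: opp run (1,1), next='.' -> no flip
Dir S: opp run (1,2) (2,2) (3,2), next='.' -> no flip
Dir SE: opp run (1,3) capped by B -> flip
All flips: (1,3)

Answer: WBB...
.WWB..
.BWBB.
.WWW..
......
......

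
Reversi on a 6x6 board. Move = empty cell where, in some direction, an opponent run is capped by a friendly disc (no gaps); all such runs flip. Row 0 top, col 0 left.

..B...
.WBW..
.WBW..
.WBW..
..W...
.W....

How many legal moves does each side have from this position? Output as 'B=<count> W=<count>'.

Answer: B=11 W=4

Derivation:
-- B to move --
(0,0): flips 1 -> legal
(0,1): no bracket -> illegal
(0,3): no bracket -> illegal
(0,4): flips 1 -> legal
(1,0): flips 2 -> legal
(1,4): flips 2 -> legal
(2,0): flips 2 -> legal
(2,4): flips 2 -> legal
(3,0): flips 2 -> legal
(3,4): flips 2 -> legal
(4,0): flips 1 -> legal
(4,1): no bracket -> illegal
(4,3): no bracket -> illegal
(4,4): flips 1 -> legal
(5,0): no bracket -> illegal
(5,2): flips 1 -> legal
(5,3): no bracket -> illegal
B mobility = 11
-- W to move --
(0,1): flips 1 -> legal
(0,3): flips 1 -> legal
(4,1): flips 1 -> legal
(4,3): flips 1 -> legal
W mobility = 4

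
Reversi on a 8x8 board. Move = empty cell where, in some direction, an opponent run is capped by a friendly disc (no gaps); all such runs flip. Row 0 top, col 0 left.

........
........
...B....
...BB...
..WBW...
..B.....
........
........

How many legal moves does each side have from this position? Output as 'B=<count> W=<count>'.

Answer: B=6 W=3

Derivation:
-- B to move --
(3,1): no bracket -> illegal
(3,2): flips 1 -> legal
(3,5): no bracket -> illegal
(4,1): flips 1 -> legal
(4,5): flips 1 -> legal
(5,1): flips 1 -> legal
(5,3): no bracket -> illegal
(5,4): flips 1 -> legal
(5,5): flips 1 -> legal
B mobility = 6
-- W to move --
(1,2): no bracket -> illegal
(1,3): no bracket -> illegal
(1,4): no bracket -> illegal
(2,2): flips 1 -> legal
(2,4): flips 2 -> legal
(2,5): no bracket -> illegal
(3,2): no bracket -> illegal
(3,5): no bracket -> illegal
(4,1): no bracket -> illegal
(4,5): no bracket -> illegal
(5,1): no bracket -> illegal
(5,3): no bracket -> illegal
(5,4): no bracket -> illegal
(6,1): no bracket -> illegal
(6,2): flips 1 -> legal
(6,3): no bracket -> illegal
W mobility = 3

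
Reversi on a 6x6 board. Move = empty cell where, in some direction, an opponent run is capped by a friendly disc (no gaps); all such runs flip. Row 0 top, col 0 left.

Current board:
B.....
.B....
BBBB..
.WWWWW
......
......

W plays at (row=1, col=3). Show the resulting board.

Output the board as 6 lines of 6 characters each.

Answer: B.....
.B.W..
BBWW..
.WWWWW
......
......

Derivation:
Place W at (1,3); scan 8 dirs for brackets.
Dir NW: first cell '.' (not opp) -> no flip
Dir N: first cell '.' (not opp) -> no flip
Dir NE: first cell '.' (not opp) -> no flip
Dir W: first cell '.' (not opp) -> no flip
Dir E: first cell '.' (not opp) -> no flip
Dir SW: opp run (2,2) capped by W -> flip
Dir S: opp run (2,3) capped by W -> flip
Dir SE: first cell '.' (not opp) -> no flip
All flips: (2,2) (2,3)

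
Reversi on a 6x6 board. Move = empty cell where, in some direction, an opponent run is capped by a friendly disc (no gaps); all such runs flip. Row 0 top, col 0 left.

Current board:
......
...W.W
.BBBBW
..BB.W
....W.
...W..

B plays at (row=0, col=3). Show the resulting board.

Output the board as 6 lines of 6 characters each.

Place B at (0,3); scan 8 dirs for brackets.
Dir NW: edge -> no flip
Dir N: edge -> no flip
Dir NE: edge -> no flip
Dir W: first cell '.' (not opp) -> no flip
Dir E: first cell '.' (not opp) -> no flip
Dir SW: first cell '.' (not opp) -> no flip
Dir S: opp run (1,3) capped by B -> flip
Dir SE: first cell '.' (not opp) -> no flip
All flips: (1,3)

Answer: ...B..
...B.W
.BBBBW
..BB.W
....W.
...W..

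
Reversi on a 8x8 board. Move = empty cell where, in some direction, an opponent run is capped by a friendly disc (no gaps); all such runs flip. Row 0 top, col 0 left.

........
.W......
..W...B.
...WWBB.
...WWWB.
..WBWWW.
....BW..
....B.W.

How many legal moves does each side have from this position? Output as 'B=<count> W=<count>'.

Answer: B=10 W=9

Derivation:
-- B to move --
(0,0): no bracket -> illegal
(0,1): no bracket -> illegal
(0,2): no bracket -> illegal
(1,0): no bracket -> illegal
(1,2): no bracket -> illegal
(1,3): no bracket -> illegal
(2,0): no bracket -> illegal
(2,1): no bracket -> illegal
(2,3): flips 2 -> legal
(2,4): flips 3 -> legal
(2,5): no bracket -> illegal
(3,1): no bracket -> illegal
(3,2): flips 2 -> legal
(4,1): no bracket -> illegal
(4,2): flips 3 -> legal
(4,7): flips 2 -> legal
(5,1): flips 1 -> legal
(5,7): flips 3 -> legal
(6,1): no bracket -> illegal
(6,2): no bracket -> illegal
(6,3): flips 2 -> legal
(6,6): flips 2 -> legal
(6,7): no bracket -> illegal
(7,5): flips 3 -> legal
(7,7): no bracket -> illegal
B mobility = 10
-- W to move --
(1,5): no bracket -> illegal
(1,6): flips 3 -> legal
(1,7): flips 2 -> legal
(2,4): no bracket -> illegal
(2,5): flips 1 -> legal
(2,7): flips 1 -> legal
(3,7): flips 3 -> legal
(4,2): no bracket -> illegal
(4,7): flips 1 -> legal
(5,7): no bracket -> illegal
(6,2): flips 1 -> legal
(6,3): flips 2 -> legal
(7,3): flips 1 -> legal
(7,5): no bracket -> illegal
W mobility = 9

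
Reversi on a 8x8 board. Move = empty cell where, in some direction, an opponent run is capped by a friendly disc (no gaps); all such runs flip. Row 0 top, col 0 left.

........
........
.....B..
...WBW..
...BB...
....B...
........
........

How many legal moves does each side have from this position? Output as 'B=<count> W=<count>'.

Answer: B=6 W=3

Derivation:
-- B to move --
(2,2): flips 1 -> legal
(2,3): flips 1 -> legal
(2,4): no bracket -> illegal
(2,6): flips 1 -> legal
(3,2): flips 1 -> legal
(3,6): flips 1 -> legal
(4,2): no bracket -> illegal
(4,5): flips 1 -> legal
(4,6): no bracket -> illegal
B mobility = 6
-- W to move --
(1,4): no bracket -> illegal
(1,5): flips 1 -> legal
(1,6): no bracket -> illegal
(2,3): no bracket -> illegal
(2,4): no bracket -> illegal
(2,6): no bracket -> illegal
(3,2): no bracket -> illegal
(3,6): no bracket -> illegal
(4,2): no bracket -> illegal
(4,5): no bracket -> illegal
(5,2): no bracket -> illegal
(5,3): flips 2 -> legal
(5,5): flips 1 -> legal
(6,3): no bracket -> illegal
(6,4): no bracket -> illegal
(6,5): no bracket -> illegal
W mobility = 3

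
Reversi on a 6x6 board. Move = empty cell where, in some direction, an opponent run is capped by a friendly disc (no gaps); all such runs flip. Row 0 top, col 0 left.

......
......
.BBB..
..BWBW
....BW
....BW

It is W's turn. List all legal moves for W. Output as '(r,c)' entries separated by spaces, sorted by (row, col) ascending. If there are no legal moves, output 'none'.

Answer: (1,1) (1,2) (1,3) (3,1) (4,3) (5,3)

Derivation:
(1,0): no bracket -> illegal
(1,1): flips 1 -> legal
(1,2): flips 2 -> legal
(1,3): flips 1 -> legal
(1,4): no bracket -> illegal
(2,0): no bracket -> illegal
(2,4): no bracket -> illegal
(2,5): no bracket -> illegal
(3,0): no bracket -> illegal
(3,1): flips 1 -> legal
(4,1): no bracket -> illegal
(4,2): no bracket -> illegal
(4,3): flips 1 -> legal
(5,3): flips 2 -> legal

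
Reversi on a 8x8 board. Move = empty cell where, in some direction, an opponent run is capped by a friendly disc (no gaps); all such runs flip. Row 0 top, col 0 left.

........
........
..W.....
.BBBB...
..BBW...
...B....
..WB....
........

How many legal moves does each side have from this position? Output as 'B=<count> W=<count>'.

Answer: B=9 W=5

Derivation:
-- B to move --
(1,1): flips 1 -> legal
(1,2): flips 1 -> legal
(1,3): flips 1 -> legal
(2,1): no bracket -> illegal
(2,3): no bracket -> illegal
(3,5): flips 1 -> legal
(4,5): flips 1 -> legal
(5,1): no bracket -> illegal
(5,2): no bracket -> illegal
(5,4): flips 1 -> legal
(5,5): flips 1 -> legal
(6,1): flips 1 -> legal
(7,1): flips 1 -> legal
(7,2): no bracket -> illegal
(7,3): no bracket -> illegal
B mobility = 9
-- W to move --
(2,0): no bracket -> illegal
(2,1): no bracket -> illegal
(2,3): no bracket -> illegal
(2,4): flips 1 -> legal
(2,5): no bracket -> illegal
(3,0): no bracket -> illegal
(3,5): no bracket -> illegal
(4,0): flips 1 -> legal
(4,1): flips 2 -> legal
(4,5): no bracket -> illegal
(5,1): no bracket -> illegal
(5,2): flips 2 -> legal
(5,4): no bracket -> illegal
(6,4): flips 1 -> legal
(7,2): no bracket -> illegal
(7,3): no bracket -> illegal
(7,4): no bracket -> illegal
W mobility = 5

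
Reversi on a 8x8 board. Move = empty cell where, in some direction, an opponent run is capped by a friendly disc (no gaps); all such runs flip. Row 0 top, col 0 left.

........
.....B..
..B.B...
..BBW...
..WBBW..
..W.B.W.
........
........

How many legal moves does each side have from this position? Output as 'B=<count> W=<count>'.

Answer: B=8 W=6

Derivation:
-- B to move --
(2,3): no bracket -> illegal
(2,5): flips 1 -> legal
(3,1): no bracket -> illegal
(3,5): flips 1 -> legal
(3,6): flips 1 -> legal
(4,1): flips 1 -> legal
(4,6): flips 1 -> legal
(4,7): no bracket -> illegal
(5,1): flips 1 -> legal
(5,3): no bracket -> illegal
(5,5): no bracket -> illegal
(5,7): no bracket -> illegal
(6,1): flips 1 -> legal
(6,2): flips 2 -> legal
(6,3): no bracket -> illegal
(6,5): no bracket -> illegal
(6,6): no bracket -> illegal
(6,7): no bracket -> illegal
B mobility = 8
-- W to move --
(0,4): no bracket -> illegal
(0,5): no bracket -> illegal
(0,6): flips 3 -> legal
(1,1): no bracket -> illegal
(1,2): flips 2 -> legal
(1,3): no bracket -> illegal
(1,4): flips 1 -> legal
(1,6): no bracket -> illegal
(2,1): no bracket -> illegal
(2,3): no bracket -> illegal
(2,5): no bracket -> illegal
(2,6): no bracket -> illegal
(3,1): flips 2 -> legal
(3,5): no bracket -> illegal
(4,1): no bracket -> illegal
(5,3): no bracket -> illegal
(5,5): no bracket -> illegal
(6,3): flips 1 -> legal
(6,4): flips 2 -> legal
(6,5): no bracket -> illegal
W mobility = 6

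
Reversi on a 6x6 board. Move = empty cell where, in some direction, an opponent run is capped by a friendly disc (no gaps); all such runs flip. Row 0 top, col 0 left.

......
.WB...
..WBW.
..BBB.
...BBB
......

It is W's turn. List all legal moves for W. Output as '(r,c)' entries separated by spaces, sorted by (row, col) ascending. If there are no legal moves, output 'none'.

(0,1): no bracket -> illegal
(0,2): flips 1 -> legal
(0,3): no bracket -> illegal
(1,3): flips 1 -> legal
(1,4): no bracket -> illegal
(2,1): no bracket -> illegal
(2,5): no bracket -> illegal
(3,1): no bracket -> illegal
(3,5): no bracket -> illegal
(4,1): no bracket -> illegal
(4,2): flips 2 -> legal
(5,2): no bracket -> illegal
(5,3): no bracket -> illegal
(5,4): flips 2 -> legal
(5,5): flips 2 -> legal

Answer: (0,2) (1,3) (4,2) (5,4) (5,5)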